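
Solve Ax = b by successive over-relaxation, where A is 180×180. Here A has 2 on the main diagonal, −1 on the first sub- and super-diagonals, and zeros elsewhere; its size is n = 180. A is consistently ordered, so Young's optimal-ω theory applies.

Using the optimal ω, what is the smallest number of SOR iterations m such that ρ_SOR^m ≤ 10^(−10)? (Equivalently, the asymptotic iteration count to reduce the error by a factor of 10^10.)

spectrum of D⁻¹(L+U) = {cos(kπ/181) : 1≤k≤180}; ρ_J = cos(π/181) = 0.9998494.
√(1−ρ_J²) simplifies to sin(π/181) = 0.0173560.
Young: ω* = 2/(1+√(1−ρ_J²)) = 2/(1+0.0173560) = 2/1.0173560 = 1.9658802.
ρ_SOR = ω* − 1 = 1.9658802 − 1 = 0.9658802.
10·ln10 = 23.0259; −ln(0.9658802) = 0.0347155; m = ⌈23.0259/0.0347155⌉ = ⌈663.274⌉ = 664.

m = 664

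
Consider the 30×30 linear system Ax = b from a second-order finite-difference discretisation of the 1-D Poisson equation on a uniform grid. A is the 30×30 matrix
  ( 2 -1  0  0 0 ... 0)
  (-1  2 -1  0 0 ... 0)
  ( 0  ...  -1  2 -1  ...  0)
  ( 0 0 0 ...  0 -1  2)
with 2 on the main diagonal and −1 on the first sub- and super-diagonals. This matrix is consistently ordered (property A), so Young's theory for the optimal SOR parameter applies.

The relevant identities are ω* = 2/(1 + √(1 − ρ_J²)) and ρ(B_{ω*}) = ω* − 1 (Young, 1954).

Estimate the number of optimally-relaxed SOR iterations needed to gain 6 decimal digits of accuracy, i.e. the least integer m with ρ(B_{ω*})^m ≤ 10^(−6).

½·tridiag(1,0,1) at n=30: λ_k = cos(kπ/31); max |λ| at k=1 ⇒ ρ_J = cos(π/31) ≈ 0.9948693.
√(1 − cos²(π/31)) = sin(π/31) ≈ 0.1011683.
ω* = 2/(1 + 0.1011683) = 2/1.1011683 = 1.8162528.
ρ(B_{ω*}) = ω*−1 = 0.8162528
ρ_SOR^m ≤ 10^(−6) ⇔ m ≥ 6·ln10/(−ln 0.8162528) = 13.8155/0.203031 = 68.046; m = ⌈68.046⌉ = 69.

m = 69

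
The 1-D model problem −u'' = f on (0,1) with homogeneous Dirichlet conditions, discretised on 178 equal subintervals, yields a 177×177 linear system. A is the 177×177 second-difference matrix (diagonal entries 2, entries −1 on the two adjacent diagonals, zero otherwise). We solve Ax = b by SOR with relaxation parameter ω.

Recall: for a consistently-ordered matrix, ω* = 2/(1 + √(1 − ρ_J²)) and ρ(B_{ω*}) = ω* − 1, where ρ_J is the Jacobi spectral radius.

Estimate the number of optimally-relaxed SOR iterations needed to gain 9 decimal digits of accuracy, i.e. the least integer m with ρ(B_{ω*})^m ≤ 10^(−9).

m = 588

B_J for the 177×177 system has eigenvalues cos(kπ/178); ρ_J = cos(π/178) = 0.9998443.
√(1−ρ_J²) simplifies to sin(π/178) = 0.0176485.
Then 2/(1+√(1−ρ_J²)) = 2/(1+0.0176485); ω* = 2/1.0176485 = 1.9653151.
Hence ρ(B_{ω*}) = 1.9653151 − 1 = 0.9653151.
9·ln10 = 20.7233; −ln(0.9653151) = 0.0353007; m = ⌈20.7233/0.0353007⌉ = ⌈587.051⌉ = 588.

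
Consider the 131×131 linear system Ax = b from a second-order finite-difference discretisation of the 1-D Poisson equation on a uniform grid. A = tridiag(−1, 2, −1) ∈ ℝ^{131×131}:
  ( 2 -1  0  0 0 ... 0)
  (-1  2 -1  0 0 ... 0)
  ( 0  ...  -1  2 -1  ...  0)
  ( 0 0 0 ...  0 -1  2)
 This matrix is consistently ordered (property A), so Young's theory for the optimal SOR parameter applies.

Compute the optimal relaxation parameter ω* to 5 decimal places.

ω* = 1.95351

½·tridiag(1,0,1) at n=131: λ_k = cos(kπ/132); max |λ| at k=1 ⇒ ρ_J = cos(π/132) ≈ 0.99972.
root = sin(π/132) = 0.023798  (since 1−cos² = sin²).
So ω* = 2/1.023798 = 1.95351 (Young).
ρ_SOR = ω* − 1 ≈ 0.95351.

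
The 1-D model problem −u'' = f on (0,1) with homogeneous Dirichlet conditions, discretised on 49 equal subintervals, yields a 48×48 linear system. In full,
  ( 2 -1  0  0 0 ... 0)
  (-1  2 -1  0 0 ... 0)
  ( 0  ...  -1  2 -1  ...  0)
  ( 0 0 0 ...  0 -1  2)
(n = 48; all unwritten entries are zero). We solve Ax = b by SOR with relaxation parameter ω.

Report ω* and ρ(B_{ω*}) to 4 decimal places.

With n=48, ρ(Jacobi) = cos(π/49) = 0.9979.
√(1−ρ_J²) simplifies to sin(π/49) = 0.06407.
So ω* = 2/1.06407 = 1.8796 (Young).
ρ_SOR = ω* − 1 ≈ 0.8796.

ω* = 1.8796, ρ_SOR = 0.8796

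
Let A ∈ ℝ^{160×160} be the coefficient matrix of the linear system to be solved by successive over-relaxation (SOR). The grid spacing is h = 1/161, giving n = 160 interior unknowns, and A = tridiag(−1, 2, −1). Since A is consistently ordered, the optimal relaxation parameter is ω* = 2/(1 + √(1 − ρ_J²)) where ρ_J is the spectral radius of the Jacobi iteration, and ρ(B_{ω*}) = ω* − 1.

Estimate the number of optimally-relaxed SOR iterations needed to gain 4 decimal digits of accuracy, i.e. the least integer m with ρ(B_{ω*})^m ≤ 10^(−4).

n=160: λ(B_J) = 1 − λ(A)/2 = cos(kπ/161); k=1 gives ρ_J = 0.9998096.
1 − cos²(π/161) = sin²(π/161) ⇒ √(1−ρ_J²) = sin(π/161) = 0.0195118.
[ω*] 2 ÷ (1 + 0.0195118) = 2 ÷ 1.0195118 = 1.9617232.
and ρ(B_{ω*}) = 1.9617232 − 1 = 0.9617232.
4·ln10 = 9.21034; −ln(0.9617232) = 0.0390286; m = ⌈9.21034/0.0390286⌉ = ⌈235.990⌉ = 236.

m = 236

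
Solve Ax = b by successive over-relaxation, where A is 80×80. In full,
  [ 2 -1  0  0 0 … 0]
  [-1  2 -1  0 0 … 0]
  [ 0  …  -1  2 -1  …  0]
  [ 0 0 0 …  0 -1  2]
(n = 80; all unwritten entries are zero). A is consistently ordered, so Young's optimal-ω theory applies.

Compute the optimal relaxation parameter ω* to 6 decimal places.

ρ_J = max_k |cos(kπ/81)| = cos(π/81) = 0.999248
root = sin(π/81) = 0.0387754  (since 1−cos² = sin²).
So ω* = 2/1.0387754 = 1.925344 (Young).
ρ_SOR = ω* − 1 ≈ 0.925344.

ω* = 1.925344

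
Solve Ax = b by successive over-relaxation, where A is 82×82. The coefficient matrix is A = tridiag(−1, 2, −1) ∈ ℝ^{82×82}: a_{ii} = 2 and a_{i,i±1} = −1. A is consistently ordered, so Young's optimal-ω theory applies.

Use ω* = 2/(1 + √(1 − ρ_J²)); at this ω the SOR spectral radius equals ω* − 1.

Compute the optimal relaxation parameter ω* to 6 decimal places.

ω* = 1.927077

ρ_J = max_k |cos(kπ/83)| = cos(π/83) = 0.999284
√(1−ρ_J²) simplifies to sin(π/83) = 0.0378415.
ω* = 2/(1 + 0.0378415) = 2/1.0378415 = 1.927077.
ρ(B_{ω*}) = ω*−1 = 0.927077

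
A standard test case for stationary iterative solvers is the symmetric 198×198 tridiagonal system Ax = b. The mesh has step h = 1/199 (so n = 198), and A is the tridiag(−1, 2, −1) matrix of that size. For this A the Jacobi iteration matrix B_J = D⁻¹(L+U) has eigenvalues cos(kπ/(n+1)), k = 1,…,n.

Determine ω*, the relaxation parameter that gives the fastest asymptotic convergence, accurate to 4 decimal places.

ω* = 1.9689

n=198: λ(B_J) = 1 − λ(A)/2 = cos(kπ/199); k=1 gives ρ_J = 0.9999.
1 − cos²(π/199) = sin²(π/199) ⇒ √(1−ρ_J²) = sin(π/199) = 0.01579.
[ω*] 2 ÷ (1 + 0.01579) = 2 ÷ 1.01579 = 1.9689.
ρ(B_{ω*}) = ω*−1 = 0.9689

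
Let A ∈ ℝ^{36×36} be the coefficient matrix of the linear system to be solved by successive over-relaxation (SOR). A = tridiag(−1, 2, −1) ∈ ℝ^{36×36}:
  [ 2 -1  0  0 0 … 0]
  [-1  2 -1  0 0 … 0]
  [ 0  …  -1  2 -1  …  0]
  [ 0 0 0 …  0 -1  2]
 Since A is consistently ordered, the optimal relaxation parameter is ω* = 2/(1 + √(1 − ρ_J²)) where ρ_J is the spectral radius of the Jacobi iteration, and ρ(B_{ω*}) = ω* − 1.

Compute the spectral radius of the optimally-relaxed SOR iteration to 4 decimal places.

ρ_SOR = 0.8436

ρ_J = max_k |cos(kπ/37)| = cos(π/37) = 0.9964
√(1−ρ_J²) = |sin(π/37)| = 0.08481
Young: ω* = 2/(1+√(1−ρ_J²)) = 2/(1+0.08481) = 2/1.08481 = 1.8436.
and ρ(B_{ω*}) = 1.8436 − 1 = 0.8436.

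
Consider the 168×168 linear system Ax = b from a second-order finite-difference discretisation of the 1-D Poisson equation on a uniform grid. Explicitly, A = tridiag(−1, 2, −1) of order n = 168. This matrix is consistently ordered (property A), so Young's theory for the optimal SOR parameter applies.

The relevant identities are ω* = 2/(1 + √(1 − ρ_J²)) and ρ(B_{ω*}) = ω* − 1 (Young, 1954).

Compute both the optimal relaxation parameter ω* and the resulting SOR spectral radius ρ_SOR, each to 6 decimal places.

ω* = 1.963502, ρ_SOR = 0.963502

½·tridiag(1,0,1) at n=168: λ_k = cos(kπ/169); max |λ| at k=1 ⇒ ρ_J = cos(π/169) ≈ 0.999827.
√(1 − cos²(π/169)) = sin(π/169) ≈ 0.0185882.
ω* = 2 / (1 + 0.0185882) = 2 / 1.0185882 ≈ 1.963502.
ρ(B_{ω*}) = ω*−1 = 0.963502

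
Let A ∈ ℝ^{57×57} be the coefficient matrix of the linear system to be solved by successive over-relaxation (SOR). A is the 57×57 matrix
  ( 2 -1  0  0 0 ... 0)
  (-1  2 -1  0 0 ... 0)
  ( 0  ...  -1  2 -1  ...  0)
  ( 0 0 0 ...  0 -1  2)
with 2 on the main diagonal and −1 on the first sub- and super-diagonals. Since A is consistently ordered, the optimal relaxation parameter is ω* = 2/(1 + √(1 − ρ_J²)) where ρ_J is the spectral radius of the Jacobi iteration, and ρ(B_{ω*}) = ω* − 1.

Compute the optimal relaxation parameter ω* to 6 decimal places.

[ρ_J] n=57: ρ(B_J) = cos(π/(n+1)) = cos(π/58) = 0.998533.
1 − cos²(π/58) = sin²(π/58) ⇒ √(1−ρ_J²) = sin(π/58) = 0.0541389.
Young: ω* = 2/(1+√(1−ρ_J²)) = 2/(1+0.0541389) = 2/1.0541389 = 1.897283.
At ω = 1.897283 every |λ(B_ω)| = ω−1, so ρ_SOR = 0.897283.

ω* = 1.897283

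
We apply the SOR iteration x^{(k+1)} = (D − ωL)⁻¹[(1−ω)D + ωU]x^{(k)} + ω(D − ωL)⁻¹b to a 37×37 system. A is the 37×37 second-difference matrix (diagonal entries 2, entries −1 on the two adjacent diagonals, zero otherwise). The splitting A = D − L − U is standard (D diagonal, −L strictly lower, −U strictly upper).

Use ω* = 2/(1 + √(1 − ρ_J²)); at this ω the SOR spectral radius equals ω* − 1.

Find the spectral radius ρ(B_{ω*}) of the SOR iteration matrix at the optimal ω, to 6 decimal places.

[ρ_J] n=37: ρ(B_J) = cos(π/(n+1)) = cos(π/38) = 0.996584.
√(1−ρ_J²) = |sin(π/38)| = 0.0825793
ω* = 2/(1+0.0825793) = 1.847440
ρ_SOR = ω* − 1 ≈ 0.847440.

ρ_SOR = 0.847440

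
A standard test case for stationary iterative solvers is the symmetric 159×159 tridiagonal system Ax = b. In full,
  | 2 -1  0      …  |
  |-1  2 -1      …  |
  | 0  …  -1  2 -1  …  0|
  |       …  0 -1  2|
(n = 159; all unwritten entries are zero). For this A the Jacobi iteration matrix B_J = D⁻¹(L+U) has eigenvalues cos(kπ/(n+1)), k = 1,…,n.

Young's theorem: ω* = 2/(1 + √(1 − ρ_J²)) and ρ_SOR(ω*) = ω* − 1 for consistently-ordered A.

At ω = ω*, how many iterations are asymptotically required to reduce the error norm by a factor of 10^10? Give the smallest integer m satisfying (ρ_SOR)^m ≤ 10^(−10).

m = 587

ρ_J = max_k |cos(kπ/160)| = cos(π/160) = 0.9998072
√(1−ρ_J²) = |sin(π/160)| = 0.0196337
ω* = 2 / (1 + 0.0196337) = 2 / 1.0196337 ≈ 1.9614887.
[ρ_SOR] ω* − 1 = 0.9614887.
Need (0.9614887)^m ≤ 10^(−10): m ≥ 10·ln10/|ln 0.9614887| = 23.0259/0.0392725 = 586.311 ⇒ m = 587.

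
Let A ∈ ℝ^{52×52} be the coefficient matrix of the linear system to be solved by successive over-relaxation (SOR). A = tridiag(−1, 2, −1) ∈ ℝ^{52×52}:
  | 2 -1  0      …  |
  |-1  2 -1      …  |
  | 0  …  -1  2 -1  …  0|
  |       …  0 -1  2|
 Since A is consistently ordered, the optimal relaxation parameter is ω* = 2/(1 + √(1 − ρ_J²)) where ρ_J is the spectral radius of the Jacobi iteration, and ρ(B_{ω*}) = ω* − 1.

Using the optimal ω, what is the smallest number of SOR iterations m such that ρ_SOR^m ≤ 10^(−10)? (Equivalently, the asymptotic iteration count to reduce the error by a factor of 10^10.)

spectrum of D⁻¹(L+U) = {cos(kπ/53) : 1≤k≤52}; ρ_J = cos(π/53) = 0.9982437.
√(1−ρ_J²) simplifies to sin(π/53) = 0.0592406.
ω* = 2/(1+0.0592406) = 1.8881451
ρ(B_{ω*}) = ω*−1 = 0.8881451
(0.8881451)^m ≤ 10^{−10}  ⇒  m·ln(0.8881451) ≤ −10·ln10  ⇒  m ≥ 194.115  ⇒  m = 195

m = 195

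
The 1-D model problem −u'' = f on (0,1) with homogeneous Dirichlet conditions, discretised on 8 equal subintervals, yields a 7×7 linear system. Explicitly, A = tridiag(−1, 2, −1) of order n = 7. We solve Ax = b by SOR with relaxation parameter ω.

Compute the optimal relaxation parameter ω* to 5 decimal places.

B_J for the 7×7 system has eigenvalues cos(kπ/8); ρ_J = cos(π/8) = 0.92388.
1 − cos²(π/8) = sin²(π/8) ⇒ √(1−ρ_J²) = sin(π/8) = 0.382683.
Young: ω* = 2/(1+√(1−ρ_J²)) = 2/(1+0.382683) = 2/1.382683 = 1.44646.
At ω = 1.44646 every |λ(B_ω)| = ω−1, so ρ_SOR = 0.44646.

ω* = 1.44646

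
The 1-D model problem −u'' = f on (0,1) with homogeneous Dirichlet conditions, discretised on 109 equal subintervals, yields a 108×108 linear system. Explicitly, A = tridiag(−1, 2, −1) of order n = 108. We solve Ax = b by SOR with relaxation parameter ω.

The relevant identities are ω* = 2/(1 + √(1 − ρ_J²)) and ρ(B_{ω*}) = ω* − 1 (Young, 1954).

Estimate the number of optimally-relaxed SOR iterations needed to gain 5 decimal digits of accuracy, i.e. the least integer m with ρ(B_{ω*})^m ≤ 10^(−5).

n=108: λ(B_J) = 1 − λ(A)/2 = cos(kπ/109); k=1 gives ρ_J = 0.9995847.
1 − cos²(π/109) = sin²(π/109) ⇒ √(1−ρ_J²) = sin(π/109) = 0.0288180.
Young: ω* = 2/(1+√(1−ρ_J²)) = 2/(1+0.0288180) = 2/1.0288180 = 1.9439784.
Hence ρ(B_{ω*}) = 1.9439784 − 1 = 0.9439784.
For 5 digits: m = 5·ln10 / (−ln 0.9439784) = 11.5129/0.057652 = 199.696; round up → m = 200.

m = 200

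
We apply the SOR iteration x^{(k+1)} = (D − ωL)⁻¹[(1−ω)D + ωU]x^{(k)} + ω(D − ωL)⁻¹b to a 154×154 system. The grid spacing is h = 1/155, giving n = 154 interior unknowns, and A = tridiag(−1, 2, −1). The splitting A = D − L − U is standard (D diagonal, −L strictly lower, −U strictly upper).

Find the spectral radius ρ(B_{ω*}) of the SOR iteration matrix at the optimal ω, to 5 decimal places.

[ρ_J] n=154: ρ(B_J) = cos(π/(n+1)) = cos(π/155) = 0.99979.
1 − cos²(π/155) = sin²(π/155) ⇒ √(1−ρ_J²) = sin(π/155) = 0.020267.
Young: ω* = 2/(1+√(1−ρ_J²)) = 2/(1+0.020267) = 2/1.020267 = 1.96027.
At ω = 1.96027 every |λ(B_ω)| = ω−1, so ρ_SOR = 0.96027.

ρ_SOR = 0.96027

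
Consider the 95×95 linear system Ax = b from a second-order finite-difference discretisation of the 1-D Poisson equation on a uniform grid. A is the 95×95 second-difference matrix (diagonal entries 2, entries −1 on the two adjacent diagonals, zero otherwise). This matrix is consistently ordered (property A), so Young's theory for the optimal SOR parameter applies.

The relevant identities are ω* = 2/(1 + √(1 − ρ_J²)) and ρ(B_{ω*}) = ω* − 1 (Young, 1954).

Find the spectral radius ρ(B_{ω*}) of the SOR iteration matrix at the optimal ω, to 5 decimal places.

n=95: λ(B_J) = 1 − λ(A)/2 = cos(kπ/96); k=1 gives ρ_J = 0.99946.
√(1−ρ_J²) = |sin(π/96)| = 0.032719
ω* = 2 / (1 + 0.032719) = 2 / 1.032719 ≈ 1.93664.
At ω = 1.93664 every |λ(B_ω)| = ω−1, so ρ_SOR = 0.93664.

ρ_SOR = 0.93664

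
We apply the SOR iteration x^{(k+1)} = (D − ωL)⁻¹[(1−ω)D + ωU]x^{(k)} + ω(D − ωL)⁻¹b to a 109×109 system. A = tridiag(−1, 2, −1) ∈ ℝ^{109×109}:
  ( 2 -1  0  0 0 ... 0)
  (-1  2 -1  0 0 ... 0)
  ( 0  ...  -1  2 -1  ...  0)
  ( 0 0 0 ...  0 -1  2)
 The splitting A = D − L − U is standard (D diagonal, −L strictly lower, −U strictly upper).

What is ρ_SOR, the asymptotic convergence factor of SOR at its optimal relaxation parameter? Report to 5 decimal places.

n=109: λ(B_J) = 1 − λ(A)/2 = cos(kπ/110); k=1 gives ρ_J = 0.99959.
√(1−ρ_J²) = |sin(π/110)| = 0.028556
ω* = 2 / (1 + 0.028556) = 2 / 1.028556 ≈ 1.94447.
[ρ_SOR] ω* − 1 = 0.94447.

ρ_SOR = 0.94447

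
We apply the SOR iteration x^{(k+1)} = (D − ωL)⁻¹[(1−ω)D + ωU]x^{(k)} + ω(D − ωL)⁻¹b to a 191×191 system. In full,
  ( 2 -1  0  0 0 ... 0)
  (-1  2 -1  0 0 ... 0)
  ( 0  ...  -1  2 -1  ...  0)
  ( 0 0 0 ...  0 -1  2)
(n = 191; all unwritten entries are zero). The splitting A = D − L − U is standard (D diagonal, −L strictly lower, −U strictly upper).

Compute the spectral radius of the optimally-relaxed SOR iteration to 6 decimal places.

ρ_SOR = 0.967803

n=191: λ(B_J) = 1 − λ(A)/2 = cos(kπ/192); k=1 gives ρ_J = 0.999866.
√(1 − cos²(π/192)) = sin(π/192) ≈ 0.0163617.
ω* = 2/(1+0.0163617) = 1.967803
[ρ_SOR] ω* − 1 = 0.967803.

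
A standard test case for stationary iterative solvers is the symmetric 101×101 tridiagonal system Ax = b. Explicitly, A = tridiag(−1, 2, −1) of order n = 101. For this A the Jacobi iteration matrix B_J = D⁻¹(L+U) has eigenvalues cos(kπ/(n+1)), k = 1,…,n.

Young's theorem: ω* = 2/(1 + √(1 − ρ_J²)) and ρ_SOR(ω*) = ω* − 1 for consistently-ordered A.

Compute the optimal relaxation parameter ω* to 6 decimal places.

B_J for the 101×101 system has eigenvalues cos(kπ/102); ρ_J = cos(π/102) = 0.999526.
√(1−ρ_J²) simplifies to sin(π/102) = 0.0307951.
[ω*] 2 ÷ (1 + 0.0307951) = 2 ÷ 1.0307951 = 1.940250.
and ρ(B_{ω*}) = 1.940250 − 1 = 0.940250.

ω* = 1.940250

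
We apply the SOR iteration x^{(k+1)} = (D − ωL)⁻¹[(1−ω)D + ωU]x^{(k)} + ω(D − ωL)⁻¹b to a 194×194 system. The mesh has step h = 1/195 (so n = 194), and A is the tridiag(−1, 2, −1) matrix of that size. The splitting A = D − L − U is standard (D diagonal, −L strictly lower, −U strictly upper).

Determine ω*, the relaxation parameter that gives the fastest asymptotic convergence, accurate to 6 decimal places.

spectrum of D⁻¹(L+U) = {cos(kπ/195) : 1≤k≤194}; ρ_J = cos(π/195) = 0.999870.
1 − cos²(π/195) = sin²(π/195) ⇒ √(1−ρ_J²) = sin(π/195) = 0.0161100.
[ω*] 2 ÷ (1 + 0.0161100) = 2 ÷ 1.0161100 = 1.968291.
ρ_SOR = ω* − 1 = 1.968291 − 1 = 0.968291.

ω* = 1.968291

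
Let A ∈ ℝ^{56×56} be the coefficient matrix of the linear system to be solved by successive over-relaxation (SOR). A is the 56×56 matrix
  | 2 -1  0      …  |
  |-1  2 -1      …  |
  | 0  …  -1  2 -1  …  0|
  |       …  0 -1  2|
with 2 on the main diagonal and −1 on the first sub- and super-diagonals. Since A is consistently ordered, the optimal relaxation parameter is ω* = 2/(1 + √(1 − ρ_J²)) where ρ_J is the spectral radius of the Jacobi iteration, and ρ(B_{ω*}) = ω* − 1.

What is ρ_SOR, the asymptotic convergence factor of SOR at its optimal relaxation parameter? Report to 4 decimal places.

½·tridiag(1,0,1) at n=56: λ_k = cos(kπ/57); max |λ| at k=1 ⇒ ρ_J = cos(π/57) ≈ 0.9985.
√(1−ρ_J²) simplifies to sin(π/57) = 0.05509.
So ω* = 2/1.05509 = 1.8956 (Young).
[ρ_SOR] ω* − 1 = 0.8956.

ρ_SOR = 0.8956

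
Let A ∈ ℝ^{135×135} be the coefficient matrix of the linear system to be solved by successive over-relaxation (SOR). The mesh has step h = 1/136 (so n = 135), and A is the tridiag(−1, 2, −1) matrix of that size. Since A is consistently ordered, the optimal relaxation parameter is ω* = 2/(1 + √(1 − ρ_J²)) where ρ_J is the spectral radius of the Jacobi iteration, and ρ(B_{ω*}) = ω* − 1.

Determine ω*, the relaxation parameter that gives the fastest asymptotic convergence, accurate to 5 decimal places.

[ρ_J] n=135: ρ(B_J) = cos(π/(n+1)) = cos(π/136) = 0.99973.
1 − cos²(π/136) = sin²(π/136) ⇒ √(1−ρ_J²) = sin(π/136) = 0.023098.
ω* = 2 / (1 + 0.023098) = 2 / 1.023098 ≈ 1.95485.
ρ(B_{ω*}) = ω*−1 = 0.95485

ω* = 1.95485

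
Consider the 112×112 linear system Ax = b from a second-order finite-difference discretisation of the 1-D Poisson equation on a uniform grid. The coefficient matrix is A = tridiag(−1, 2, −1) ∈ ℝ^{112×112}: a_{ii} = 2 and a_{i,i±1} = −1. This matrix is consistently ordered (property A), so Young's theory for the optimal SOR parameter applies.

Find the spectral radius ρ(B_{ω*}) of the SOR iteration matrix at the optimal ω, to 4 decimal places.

ρ_SOR = 0.9459

½·tridiag(1,0,1) at n=112: λ_k = cos(kπ/113); max |λ| at k=1 ⇒ ρ_J = cos(π/113) ≈ 0.9996.
1 − cos²(π/113) = sin²(π/113) ⇒ √(1−ρ_J²) = sin(π/113) = 0.02780.
Young: ω* = 2/(1+√(1−ρ_J²)) = 2/(1+0.02780) = 2/1.02780 = 1.9459.
ρ(B_{ω*}) = ω*−1 = 0.9459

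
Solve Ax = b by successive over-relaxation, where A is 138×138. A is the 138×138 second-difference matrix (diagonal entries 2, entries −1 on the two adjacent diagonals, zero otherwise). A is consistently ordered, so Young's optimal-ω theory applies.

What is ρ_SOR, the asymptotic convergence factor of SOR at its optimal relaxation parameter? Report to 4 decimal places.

n=138: λ(B_J) = 1 − λ(A)/2 = cos(kπ/139); k=1 gives ρ_J = 0.9997.
√(1−ρ_J²) simplifies to sin(π/139) = 0.02260.
Young: ω* = 2/(1+√(1−ρ_J²)) = 2/(1+0.02260) = 2/1.02260 = 1.9558.
ρ(B_{ω*}) = ω*−1 = 0.9558

ρ_SOR = 0.9558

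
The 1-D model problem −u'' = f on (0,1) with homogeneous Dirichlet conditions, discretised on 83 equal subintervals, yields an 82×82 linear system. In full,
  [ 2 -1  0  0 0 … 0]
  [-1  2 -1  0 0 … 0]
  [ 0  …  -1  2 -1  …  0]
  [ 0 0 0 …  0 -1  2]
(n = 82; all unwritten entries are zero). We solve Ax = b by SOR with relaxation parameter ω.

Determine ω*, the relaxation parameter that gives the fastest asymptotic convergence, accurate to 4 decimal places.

ω* = 1.9271

[ρ_J] n=82: ρ(B_J) = cos(π/(n+1)) = cos(π/83) = 0.9993.
√(1 − cos²(π/83)) = sin(π/83) ≈ 0.03784.
Young: ω* = 2/(1+√(1−ρ_J²)) = 2/(1+0.03784) = 2/1.03784 = 1.9271.
Hence ρ(B_{ω*}) = 1.9271 − 1 = 0.9271.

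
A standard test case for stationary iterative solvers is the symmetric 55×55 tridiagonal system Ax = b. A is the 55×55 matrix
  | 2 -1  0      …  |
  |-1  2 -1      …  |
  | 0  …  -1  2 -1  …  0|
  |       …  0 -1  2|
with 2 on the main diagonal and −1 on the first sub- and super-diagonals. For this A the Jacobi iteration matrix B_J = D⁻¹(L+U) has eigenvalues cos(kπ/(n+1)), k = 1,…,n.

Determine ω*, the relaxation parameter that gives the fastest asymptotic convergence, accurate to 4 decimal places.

With n=55, ρ(Jacobi) = cos(π/56) = 0.9984.
1 − cos²(π/56) = sin²(π/56) ⇒ √(1−ρ_J²) = sin(π/56) = 0.05607.
ω* = 2/(1+0.05607) = 1.8938
ρ(B_{ω*}) = ω*−1 = 0.8938

ω* = 1.8938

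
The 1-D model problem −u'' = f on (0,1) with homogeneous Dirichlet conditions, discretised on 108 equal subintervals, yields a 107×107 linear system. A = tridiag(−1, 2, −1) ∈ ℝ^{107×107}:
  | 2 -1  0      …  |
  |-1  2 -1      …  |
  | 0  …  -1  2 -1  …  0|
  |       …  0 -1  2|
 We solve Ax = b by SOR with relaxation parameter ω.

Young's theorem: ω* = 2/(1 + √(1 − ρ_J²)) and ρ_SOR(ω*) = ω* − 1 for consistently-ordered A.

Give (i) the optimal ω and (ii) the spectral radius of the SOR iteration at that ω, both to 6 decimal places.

ω* = 1.943475, ρ_SOR = 0.943475

spectrum of D⁻¹(L+U) = {cos(kπ/108) : 1≤k≤107}; ρ_J = cos(π/108) = 0.999577.
√(1−ρ_J²) simplifies to sin(π/108) = 0.0290847.
Then 2/(1+√(1−ρ_J²)) = 2/(1+0.0290847); ω* = 2/1.0290847 = 1.943475.
and ρ(B_{ω*}) = 1.943475 − 1 = 0.943475.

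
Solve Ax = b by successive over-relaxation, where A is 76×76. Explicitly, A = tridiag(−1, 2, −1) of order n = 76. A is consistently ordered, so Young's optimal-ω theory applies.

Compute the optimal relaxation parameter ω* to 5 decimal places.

ω* = 1.92162

spectrum of D⁻¹(L+U) = {cos(kπ/77) : 1≤k≤76}; ρ_J = cos(π/77) = 0.99917.
√(1 − cos²(π/77)) = sin(π/77) ≈ 0.040789.
ω* = 2 / (1 + 0.040789) = 2 / 1.040789 ≈ 1.92162.
Hence ρ(B_{ω*}) = 1.92162 − 1 = 0.92162.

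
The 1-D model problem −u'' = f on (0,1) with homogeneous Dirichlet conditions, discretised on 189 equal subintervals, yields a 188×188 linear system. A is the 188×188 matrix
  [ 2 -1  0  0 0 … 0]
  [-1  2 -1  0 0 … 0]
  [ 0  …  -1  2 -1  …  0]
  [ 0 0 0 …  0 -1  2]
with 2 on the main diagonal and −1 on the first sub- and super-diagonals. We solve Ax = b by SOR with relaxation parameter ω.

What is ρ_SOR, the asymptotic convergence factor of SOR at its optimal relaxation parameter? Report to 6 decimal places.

ρ_SOR = 0.967301

ρ_J = max_k |cos(kπ/189)| = cos(π/189) = 0.999862
√(1−ρ_J²) = |sin(π/189)| = 0.0166214
So ω* = 2/1.0166214 = 1.967301 (Young).
and ρ(B_{ω*}) = 1.967301 − 1 = 0.967301.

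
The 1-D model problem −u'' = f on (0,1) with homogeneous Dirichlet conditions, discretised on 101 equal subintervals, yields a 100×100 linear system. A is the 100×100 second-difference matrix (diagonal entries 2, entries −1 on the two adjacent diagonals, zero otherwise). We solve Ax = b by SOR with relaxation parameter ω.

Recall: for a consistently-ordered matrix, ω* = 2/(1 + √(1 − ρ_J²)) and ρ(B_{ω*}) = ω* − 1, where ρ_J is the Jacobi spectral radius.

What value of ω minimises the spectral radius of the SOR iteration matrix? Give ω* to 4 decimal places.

[ρ_J] n=100: ρ(B_J) = cos(π/(n+1)) = cos(π/101) = 0.9995.
root = sin(π/101) = 0.03110  (since 1−cos² = sin²).
Then 2/(1+√(1−ρ_J²)) = 2/(1+0.03110); ω* = 2/1.03110 = 1.9397.
ρ_SOR = ω* − 1 ≈ 0.9397.

ω* = 1.9397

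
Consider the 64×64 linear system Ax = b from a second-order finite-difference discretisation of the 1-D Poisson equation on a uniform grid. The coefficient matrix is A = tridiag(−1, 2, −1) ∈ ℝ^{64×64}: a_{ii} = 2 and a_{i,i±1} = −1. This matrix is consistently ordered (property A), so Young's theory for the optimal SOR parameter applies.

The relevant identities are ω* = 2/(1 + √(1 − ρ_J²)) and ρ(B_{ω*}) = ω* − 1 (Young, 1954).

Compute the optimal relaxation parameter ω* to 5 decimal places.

ω* = 1.90783

[ρ_J] n=64: ρ(B_J) = cos(π/(n+1)) = cos(π/65) = 0.99883.
1 − cos²(π/65) = sin²(π/65) ⇒ √(1−ρ_J²) = sin(π/65) = 0.048313.
[ω*] 2 ÷ (1 + 0.048313) = 2 ÷ 1.048313 = 1.90783.
Hence ρ(B_{ω*}) = 1.90783 − 1 = 0.90783.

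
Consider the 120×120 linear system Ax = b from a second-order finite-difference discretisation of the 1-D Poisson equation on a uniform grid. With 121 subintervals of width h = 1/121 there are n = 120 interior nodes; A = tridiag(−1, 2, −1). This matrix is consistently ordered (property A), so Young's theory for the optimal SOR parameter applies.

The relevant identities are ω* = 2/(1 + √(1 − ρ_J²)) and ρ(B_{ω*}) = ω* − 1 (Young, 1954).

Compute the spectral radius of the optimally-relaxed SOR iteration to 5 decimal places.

n=120: λ(B_J) = 1 − λ(A)/2 = cos(kπ/121); k=1 gives ρ_J = 0.99966.
√(1−ρ_J²) simplifies to sin(π/121) = 0.025961.
ω* = 2/(1 + 0.025961) = 2/1.025961 = 1.94939.
ρ_SOR = ω* − 1 = 1.94939 − 1 = 0.94939.

ρ_SOR = 0.94939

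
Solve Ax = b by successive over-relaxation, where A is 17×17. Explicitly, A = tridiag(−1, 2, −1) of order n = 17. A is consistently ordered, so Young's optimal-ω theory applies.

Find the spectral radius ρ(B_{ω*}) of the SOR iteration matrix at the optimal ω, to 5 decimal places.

n=17: λ(B_J) = 1 − λ(A)/2 = cos(kπ/18); k=1 gives ρ_J = 0.98481.
√(1 − cos²(π/18)) = sin(π/18) ≈ 0.173648.
So ω* = 2/1.173648 = 1.70409 (Young).
At ω = 1.70409 every |λ(B_ω)| = ω−1, so ρ_SOR = 0.70409.

ρ_SOR = 0.70409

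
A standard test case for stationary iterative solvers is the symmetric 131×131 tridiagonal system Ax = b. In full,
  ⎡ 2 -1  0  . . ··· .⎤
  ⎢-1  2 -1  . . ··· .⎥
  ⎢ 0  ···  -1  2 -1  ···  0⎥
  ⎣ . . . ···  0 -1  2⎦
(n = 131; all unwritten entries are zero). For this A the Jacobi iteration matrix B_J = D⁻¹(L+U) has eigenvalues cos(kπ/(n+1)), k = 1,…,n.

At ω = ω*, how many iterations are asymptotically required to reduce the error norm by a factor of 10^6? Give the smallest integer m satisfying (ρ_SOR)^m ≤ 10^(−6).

n=131: λ(B_J) = 1 − λ(A)/2 = cos(kπ/132); k=1 gives ρ_J = 0.9997168.
√(1−ρ_J²) = |sin(π/132)| = 0.0237977
Then 2/(1+√(1−ρ_J²)) = 2/(1+0.0237977); ω* = 2/1.0237977 = 1.9535109.
and ρ(B_{ω*}) = 1.9535109 − 1 = 0.9535109.
(0.9535109)^m ≤ 10^{−6}  ⇒  m·ln(0.9535109) ≤ −6·ln10  ⇒  m ≥ 290.215  ⇒  m = 291

m = 291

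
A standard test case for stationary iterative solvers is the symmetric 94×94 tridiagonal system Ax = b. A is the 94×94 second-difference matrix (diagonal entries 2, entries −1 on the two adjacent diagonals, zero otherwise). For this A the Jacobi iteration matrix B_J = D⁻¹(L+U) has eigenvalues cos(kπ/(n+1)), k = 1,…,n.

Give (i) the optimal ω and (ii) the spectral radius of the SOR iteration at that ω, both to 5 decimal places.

[ρ_J] n=94: ρ(B_J) = cos(π/(n+1)) = cos(π/95) = 0.99945.
√(1 − cos²(π/95)) = sin(π/95) ≈ 0.033063.
ω* = 2/(1+0.033063) = 1.93599
ρ_SOR = ω* − 1 ≈ 0.93599.

ω* = 1.93599, ρ_SOR = 0.93599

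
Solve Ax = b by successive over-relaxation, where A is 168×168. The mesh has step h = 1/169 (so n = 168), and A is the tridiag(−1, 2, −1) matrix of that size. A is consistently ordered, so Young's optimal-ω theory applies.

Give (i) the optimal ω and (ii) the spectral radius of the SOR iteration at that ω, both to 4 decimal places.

ω* = 1.9635, ρ_SOR = 0.9635

spectrum of D⁻¹(L+U) = {cos(kπ/169) : 1≤k≤168}; ρ_J = cos(π/169) = 0.9998.
root = sin(π/169) = 0.01859  (since 1−cos² = sin²).
Then 2/(1+√(1−ρ_J²)) = 2/(1+0.01859); ω* = 2/1.01859 = 1.9635.
[ρ_SOR] ω* − 1 = 0.9635.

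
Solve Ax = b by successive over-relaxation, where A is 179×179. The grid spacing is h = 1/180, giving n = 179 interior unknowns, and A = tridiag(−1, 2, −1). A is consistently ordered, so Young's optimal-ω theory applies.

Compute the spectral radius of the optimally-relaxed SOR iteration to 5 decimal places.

½·tridiag(1,0,1) at n=179: λ_k = cos(kπ/180); max |λ| at k=1 ⇒ ρ_J = cos(π/180) ≈ 0.99985.
√(1−ρ_J²) = |sin(π/180)| = 0.017452
[ω*] 2 ÷ (1 + 0.017452) = 2 ÷ 1.017452 = 1.96569.
and ρ(B_{ω*}) = 1.96569 − 1 = 0.96569.

ρ_SOR = 0.96569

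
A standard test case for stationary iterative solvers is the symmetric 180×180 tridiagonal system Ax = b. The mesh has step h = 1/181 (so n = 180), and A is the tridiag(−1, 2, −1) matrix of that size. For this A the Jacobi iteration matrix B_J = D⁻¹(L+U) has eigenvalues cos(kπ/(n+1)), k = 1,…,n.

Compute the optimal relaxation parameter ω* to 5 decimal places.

[ρ_J] n=180: ρ(B_J) = cos(π/(n+1)) = cos(π/181) = 0.99985.
√(1−ρ_J²) = |sin(π/181)| = 0.017356
ω* = 2 / (1 + 0.017356) = 2 / 1.017356 ≈ 1.96588.
At ω = 1.96588 every |λ(B_ω)| = ω−1, so ρ_SOR = 0.96588.

ω* = 1.96588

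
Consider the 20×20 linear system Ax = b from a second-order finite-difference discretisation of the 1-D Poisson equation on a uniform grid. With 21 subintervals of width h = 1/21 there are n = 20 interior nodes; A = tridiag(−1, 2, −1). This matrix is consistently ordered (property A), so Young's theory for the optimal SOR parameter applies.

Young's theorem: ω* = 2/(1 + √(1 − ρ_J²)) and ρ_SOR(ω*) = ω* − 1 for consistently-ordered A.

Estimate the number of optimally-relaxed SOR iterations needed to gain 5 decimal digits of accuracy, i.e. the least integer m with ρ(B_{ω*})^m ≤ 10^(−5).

½·tridiag(1,0,1) at n=20: λ_k = cos(kπ/21); max |λ| at k=1 ⇒ ρ_J = cos(π/21) ≈ 0.9888308.
root = sin(π/21) = 0.1490423  (since 1−cos² = sin²).
ω* = 2/(1 + 0.1490423) = 2/1.1490423 = 1.7405800.
[ρ_SOR] ω* − 1 = 0.7405800.
5·ln10 = 11.5129; −ln(0.7405800) = 0.300322; m = ⌈11.5129/0.300322⌉ = ⌈38.335⌉ = 39.

m = 39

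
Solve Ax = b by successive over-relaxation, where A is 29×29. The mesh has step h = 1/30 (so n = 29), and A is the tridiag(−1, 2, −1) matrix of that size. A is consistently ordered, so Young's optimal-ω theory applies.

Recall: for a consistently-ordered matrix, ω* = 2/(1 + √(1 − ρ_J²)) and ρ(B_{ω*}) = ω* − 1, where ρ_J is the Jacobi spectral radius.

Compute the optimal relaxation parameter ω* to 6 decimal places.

n=29: λ(B_J) = 1 − λ(A)/2 = cos(kπ/30); k=1 gives ρ_J = 0.994522.
√(1−ρ_J²) simplifies to sin(π/30) = 0.1045285.
ω* = 2 / (1 + 0.1045285) = 2 / 1.1045285 ≈ 1.810727.
ρ_SOR = ω* − 1 = 1.810727 − 1 = 0.810727.

ω* = 1.810727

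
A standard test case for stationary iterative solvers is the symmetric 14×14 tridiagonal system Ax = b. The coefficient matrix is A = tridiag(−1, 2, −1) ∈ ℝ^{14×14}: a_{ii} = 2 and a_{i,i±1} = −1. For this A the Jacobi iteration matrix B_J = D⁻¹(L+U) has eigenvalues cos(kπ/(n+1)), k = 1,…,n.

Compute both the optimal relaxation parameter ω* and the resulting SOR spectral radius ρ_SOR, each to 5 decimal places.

ω* = 1.65575, ρ_SOR = 0.65575

n=14: λ(B_J) = 1 − λ(A)/2 = cos(kπ/15); k=1 gives ρ_J = 0.97815.
√(1−ρ_J²) = |sin(π/15)| = 0.207912
[ω*] 2 ÷ (1 + 0.207912) = 2 ÷ 1.207912 = 1.65575.
At ω = 1.65575 every |λ(B_ω)| = ω−1, so ρ_SOR = 0.65575.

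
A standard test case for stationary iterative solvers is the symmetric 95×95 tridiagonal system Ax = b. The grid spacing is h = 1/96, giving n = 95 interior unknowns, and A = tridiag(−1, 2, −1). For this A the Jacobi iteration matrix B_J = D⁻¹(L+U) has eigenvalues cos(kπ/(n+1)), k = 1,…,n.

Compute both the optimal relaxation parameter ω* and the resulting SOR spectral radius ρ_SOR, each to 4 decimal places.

ω* = 1.9366, ρ_SOR = 0.9366

n=95: λ(B_J) = 1 − λ(A)/2 = cos(kπ/96); k=1 gives ρ_J = 0.9995.
√(1−ρ_J²) = |sin(π/96)| = 0.03272
Young: ω* = 2/(1+√(1−ρ_J²)) = 2/(1+0.03272) = 2/1.03272 = 1.9366.
[ρ_SOR] ω* − 1 = 0.9366.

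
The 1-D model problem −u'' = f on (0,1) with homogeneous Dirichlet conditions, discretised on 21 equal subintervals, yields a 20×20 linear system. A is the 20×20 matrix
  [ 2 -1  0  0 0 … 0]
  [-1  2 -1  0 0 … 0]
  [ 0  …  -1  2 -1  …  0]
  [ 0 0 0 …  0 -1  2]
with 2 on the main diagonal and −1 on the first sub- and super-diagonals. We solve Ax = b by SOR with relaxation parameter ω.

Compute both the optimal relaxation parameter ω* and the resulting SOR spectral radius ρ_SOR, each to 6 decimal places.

B_J for the 20×20 system has eigenvalues cos(kπ/21); ρ_J = cos(π/21) = 0.988831.
√(1−ρ_J²) = |sin(π/21)| = 0.1490423
[ω*] 2 ÷ (1 + 0.1490423) = 2 ÷ 1.1490423 = 1.740580.
[ρ_SOR] ω* − 1 = 0.740580.

ω* = 1.740580, ρ_SOR = 0.740580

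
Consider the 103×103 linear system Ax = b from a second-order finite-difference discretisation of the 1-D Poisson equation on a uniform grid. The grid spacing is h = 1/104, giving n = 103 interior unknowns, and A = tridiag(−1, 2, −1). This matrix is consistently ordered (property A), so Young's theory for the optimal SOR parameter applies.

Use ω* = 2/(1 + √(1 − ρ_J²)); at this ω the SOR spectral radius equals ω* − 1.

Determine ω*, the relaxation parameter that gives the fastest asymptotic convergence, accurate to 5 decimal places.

ω* = 1.94136

n=103: λ(B_J) = 1 − λ(A)/2 = cos(kπ/104); k=1 gives ρ_J = 0.99954.
√(1−ρ_J²) simplifies to sin(π/104) = 0.030203.
Young: ω* = 2/(1+√(1−ρ_J²)) = 2/(1+0.030203) = 2/1.030203 = 1.94136.
At ω = 1.94136 every |λ(B_ω)| = ω−1, so ρ_SOR = 0.94136.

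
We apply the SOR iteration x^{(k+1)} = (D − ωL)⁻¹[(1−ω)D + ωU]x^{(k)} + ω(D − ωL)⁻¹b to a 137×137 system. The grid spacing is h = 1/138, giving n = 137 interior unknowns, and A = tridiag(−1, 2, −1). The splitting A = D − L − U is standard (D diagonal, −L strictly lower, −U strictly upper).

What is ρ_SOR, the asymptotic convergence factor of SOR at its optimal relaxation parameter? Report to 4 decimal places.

ρ_SOR = 0.9555

spectrum of D⁻¹(L+U) = {cos(kπ/138) : 1≤k≤137}; ρ_J = cos(π/138) = 0.9997.
√(1−ρ_J²) = |sin(π/138)| = 0.02276
ω* = 2 / (1 + 0.02276) = 2 / 1.02276 ≈ 1.9555.
At ω = 1.9555 every |λ(B_ω)| = ω−1, so ρ_SOR = 0.9555.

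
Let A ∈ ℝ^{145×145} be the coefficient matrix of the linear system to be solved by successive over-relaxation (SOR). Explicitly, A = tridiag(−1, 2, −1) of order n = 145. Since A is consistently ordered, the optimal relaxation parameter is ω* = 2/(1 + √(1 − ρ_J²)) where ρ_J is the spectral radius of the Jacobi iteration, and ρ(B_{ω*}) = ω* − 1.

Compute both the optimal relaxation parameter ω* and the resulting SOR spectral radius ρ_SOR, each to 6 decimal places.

ρ_J = max_k |cos(kπ/146)| = cos(π/146) = 0.999769
1 − cos²(π/146) = sin²(π/146) ⇒ √(1−ρ_J²) = sin(π/146) = 0.0215161.
ω* = 2 / (1 + 0.0215161) = 2 / 1.0215161 ≈ 1.957874.
ρ_SOR = ω* − 1 ≈ 0.957874.

ω* = 1.957874, ρ_SOR = 0.957874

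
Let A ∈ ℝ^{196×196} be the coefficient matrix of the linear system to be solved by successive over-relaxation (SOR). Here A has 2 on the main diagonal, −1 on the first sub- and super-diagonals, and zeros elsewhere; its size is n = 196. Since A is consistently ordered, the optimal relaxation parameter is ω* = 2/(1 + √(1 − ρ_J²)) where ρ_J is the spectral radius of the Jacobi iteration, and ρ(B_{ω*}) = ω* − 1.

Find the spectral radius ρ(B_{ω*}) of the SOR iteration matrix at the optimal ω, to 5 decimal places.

[ρ_J] n=196: ρ(B_J) = cos(π/(n+1)) = cos(π/197) = 0.99987.
√(1−ρ_J²) simplifies to sin(π/197) = 0.015946.
[ω*] 2 ÷ (1 + 0.015946) = 2 ÷ 1.015946 = 1.96861.
ρ(B_{ω*}) = ω*−1 = 0.96861

ρ_SOR = 0.96861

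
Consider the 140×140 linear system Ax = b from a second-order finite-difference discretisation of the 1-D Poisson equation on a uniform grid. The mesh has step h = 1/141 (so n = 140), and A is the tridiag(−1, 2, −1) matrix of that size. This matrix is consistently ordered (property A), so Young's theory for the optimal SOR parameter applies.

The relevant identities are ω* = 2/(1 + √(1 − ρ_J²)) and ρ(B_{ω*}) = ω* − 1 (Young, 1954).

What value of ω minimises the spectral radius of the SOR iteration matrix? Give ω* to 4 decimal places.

ω* = 1.9564

½·tridiag(1,0,1) at n=140: λ_k = cos(kπ/141); max |λ| at k=1 ⇒ ρ_J = cos(π/141) ≈ 0.9998.
root = sin(π/141) = 0.02228  (since 1−cos² = sin²).
Then 2/(1+√(1−ρ_J²)) = 2/(1+0.02228); ω* = 2/1.02228 = 1.9564.
ρ_SOR = ω* − 1 ≈ 0.9564.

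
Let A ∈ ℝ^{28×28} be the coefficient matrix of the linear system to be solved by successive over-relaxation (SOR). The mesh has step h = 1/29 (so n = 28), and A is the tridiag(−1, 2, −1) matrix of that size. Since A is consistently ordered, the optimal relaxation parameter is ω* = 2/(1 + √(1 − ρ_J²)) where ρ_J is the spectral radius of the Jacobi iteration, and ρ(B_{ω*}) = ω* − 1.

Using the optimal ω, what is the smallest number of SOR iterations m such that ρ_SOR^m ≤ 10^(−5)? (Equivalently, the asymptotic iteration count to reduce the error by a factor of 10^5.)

With n=28, ρ(Jacobi) = cos(π/29) = 0.9941380.
root = sin(π/29) = 0.1081190  (since 1−cos² = sin²).
[ω*] 2 ÷ (1 + 0.1081190) = 2 ÷ 1.1081190 = 1.8048603.
Hence ρ(B_{ω*}) = 1.8048603 − 1 = 0.8048603.
m ≥ 5·ln10 / (−ln 0.8048603) = 53.034; smallest integer m = 54.

m = 54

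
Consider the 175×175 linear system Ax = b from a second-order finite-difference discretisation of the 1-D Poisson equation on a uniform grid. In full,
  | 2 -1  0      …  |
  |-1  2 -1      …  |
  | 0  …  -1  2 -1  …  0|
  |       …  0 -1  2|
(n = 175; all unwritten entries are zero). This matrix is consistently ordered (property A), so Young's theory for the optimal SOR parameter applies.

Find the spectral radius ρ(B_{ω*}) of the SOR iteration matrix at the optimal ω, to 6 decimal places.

With n=175, ρ(Jacobi) = cos(π/176) = 0.999841.
1 − cos²(π/176) = sin²(π/176) ⇒ √(1−ρ_J²) = sin(π/176) = 0.0178490.
Then 2/(1+√(1−ρ_J²)) = 2/(1+0.0178490); ω* = 2/1.0178490 = 1.964928.
At ω = 1.964928 every |λ(B_ω)| = ω−1, so ρ_SOR = 0.964928.

ρ_SOR = 0.964928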